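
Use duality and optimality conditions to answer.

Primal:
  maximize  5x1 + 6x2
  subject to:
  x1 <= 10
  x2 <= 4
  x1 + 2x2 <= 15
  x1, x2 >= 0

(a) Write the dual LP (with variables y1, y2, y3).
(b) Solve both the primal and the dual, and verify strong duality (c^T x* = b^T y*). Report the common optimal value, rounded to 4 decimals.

The standard primal-dual pair for 'max c^T x s.t. A x <= b, x >= 0' is:
  Dual:  min b^T y  s.t.  A^T y >= c,  y >= 0.

So the dual LP is:
  minimize  10y1 + 4y2 + 15y3
  subject to:
    y1 + y3 >= 5
    y2 + 2y3 >= 6
    y1, y2, y3 >= 0

Solving the primal: x* = (10, 2.5).
  primal value c^T x* = 65.
Solving the dual: y* = (2, 0, 3).
  dual value b^T y* = 65.
Strong duality: c^T x* = b^T y*. Confirmed.

65


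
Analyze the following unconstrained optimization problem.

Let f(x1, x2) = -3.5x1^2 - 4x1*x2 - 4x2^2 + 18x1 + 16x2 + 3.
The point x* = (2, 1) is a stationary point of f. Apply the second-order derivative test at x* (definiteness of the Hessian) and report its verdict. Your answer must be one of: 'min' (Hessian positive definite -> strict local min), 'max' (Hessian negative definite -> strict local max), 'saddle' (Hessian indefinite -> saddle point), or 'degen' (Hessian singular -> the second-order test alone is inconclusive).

Compute the Hessian H = grad^2 f:
  H = [[-7, -4], [-4, -8]]
Verify stationarity: grad f(x*) = H x* + g = (0, 0).
Eigenvalues of H: -11.5311, -3.4689.
Both eigenvalues < 0, so H is negative definite -> x* is a strict local max.

max


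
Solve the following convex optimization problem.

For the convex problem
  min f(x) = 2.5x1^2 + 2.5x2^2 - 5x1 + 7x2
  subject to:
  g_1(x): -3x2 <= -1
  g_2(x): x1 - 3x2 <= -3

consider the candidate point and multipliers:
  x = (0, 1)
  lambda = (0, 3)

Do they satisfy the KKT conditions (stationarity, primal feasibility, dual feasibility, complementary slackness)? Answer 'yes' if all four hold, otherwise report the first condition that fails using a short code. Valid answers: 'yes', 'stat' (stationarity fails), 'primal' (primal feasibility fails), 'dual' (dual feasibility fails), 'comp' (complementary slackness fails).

Gradient of f: grad f(x) = Q x + c = (-5, 12)
Constraint values g_i(x) = a_i^T x - b_i:
  g_1((0, 1)) = -2
  g_2((0, 1)) = 0
Stationarity residual: grad f(x) + sum_i lambda_i a_i = (-2, 3)
  -> stationarity FAILS
Primal feasibility (all g_i <= 0): OK
Dual feasibility (all lambda_i >= 0): OK
Complementary slackness (lambda_i * g_i(x) = 0 for all i): OK

Verdict: the first failing condition is stationarity -> stat.

stat


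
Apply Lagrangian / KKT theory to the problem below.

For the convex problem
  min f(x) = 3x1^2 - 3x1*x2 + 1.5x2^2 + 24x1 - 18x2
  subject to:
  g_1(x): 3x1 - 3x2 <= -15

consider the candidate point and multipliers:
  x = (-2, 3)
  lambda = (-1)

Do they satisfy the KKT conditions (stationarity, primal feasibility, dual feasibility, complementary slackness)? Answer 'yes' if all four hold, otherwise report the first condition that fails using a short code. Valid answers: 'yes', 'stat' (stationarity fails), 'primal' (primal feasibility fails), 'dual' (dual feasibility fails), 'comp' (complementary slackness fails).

Gradient of f: grad f(x) = Q x + c = (3, -3)
Constraint values g_i(x) = a_i^T x - b_i:
  g_1((-2, 3)) = 0
Stationarity residual: grad f(x) + sum_i lambda_i a_i = (0, 0)
  -> stationarity OK
Primal feasibility (all g_i <= 0): OK
Dual feasibility (all lambda_i >= 0): FAILS
Complementary slackness (lambda_i * g_i(x) = 0 for all i): OK

Verdict: the first failing condition is dual_feasibility -> dual.

dual


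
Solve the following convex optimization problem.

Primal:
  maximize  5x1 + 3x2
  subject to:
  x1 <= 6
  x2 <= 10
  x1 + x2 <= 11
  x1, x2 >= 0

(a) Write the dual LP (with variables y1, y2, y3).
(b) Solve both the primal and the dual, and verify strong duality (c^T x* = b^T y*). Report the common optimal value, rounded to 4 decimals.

The standard primal-dual pair for 'max c^T x s.t. A x <= b, x >= 0' is:
  Dual:  min b^T y  s.t.  A^T y >= c,  y >= 0.

So the dual LP is:
  minimize  6y1 + 10y2 + 11y3
  subject to:
    y1 + y3 >= 5
    y2 + y3 >= 3
    y1, y2, y3 >= 0

Solving the primal: x* = (6, 5).
  primal value c^T x* = 45.
Solving the dual: y* = (2, 0, 3).
  dual value b^T y* = 45.
Strong duality: c^T x* = b^T y*. Confirmed.

45


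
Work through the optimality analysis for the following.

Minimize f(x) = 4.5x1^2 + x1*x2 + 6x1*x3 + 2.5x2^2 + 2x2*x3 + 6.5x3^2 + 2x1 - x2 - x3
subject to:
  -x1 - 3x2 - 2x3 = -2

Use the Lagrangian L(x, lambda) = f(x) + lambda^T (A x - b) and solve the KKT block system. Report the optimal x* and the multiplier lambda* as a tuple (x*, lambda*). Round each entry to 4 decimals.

Form the Lagrangian:
  L(x, lambda) = (1/2) x^T Q x + c^T x + lambda^T (A x - b)
Stationarity (grad_x L = 0): Q x + c + A^T lambda = 0.
Primal feasibility: A x = b.

This gives the KKT block system:
  [ Q   A^T ] [ x     ]   [-c ]
  [ A    0  ] [ lambda ] = [ b ]

Solving the linear system:
  x*      = (-0.3935, 0.6122, 0.2784)
  lambda* = (0.7415)
  f(x*)   = -0.0973

x* = (-0.3935, 0.6122, 0.2784), lambda* = (0.7415)


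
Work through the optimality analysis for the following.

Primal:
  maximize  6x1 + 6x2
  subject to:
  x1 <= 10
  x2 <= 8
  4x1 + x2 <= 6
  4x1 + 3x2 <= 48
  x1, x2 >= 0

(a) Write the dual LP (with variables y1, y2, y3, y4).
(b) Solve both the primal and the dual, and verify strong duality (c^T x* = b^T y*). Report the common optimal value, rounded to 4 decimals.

The standard primal-dual pair for 'max c^T x s.t. A x <= b, x >= 0' is:
  Dual:  min b^T y  s.t.  A^T y >= c,  y >= 0.

So the dual LP is:
  minimize  10y1 + 8y2 + 6y3 + 48y4
  subject to:
    y1 + 4y3 + 4y4 >= 6
    y2 + y3 + 3y4 >= 6
    y1, y2, y3, y4 >= 0

Solving the primal: x* = (0, 6).
  primal value c^T x* = 36.
Solving the dual: y* = (0, 0, 6, 0).
  dual value b^T y* = 36.
Strong duality: c^T x* = b^T y*. Confirmed.

36


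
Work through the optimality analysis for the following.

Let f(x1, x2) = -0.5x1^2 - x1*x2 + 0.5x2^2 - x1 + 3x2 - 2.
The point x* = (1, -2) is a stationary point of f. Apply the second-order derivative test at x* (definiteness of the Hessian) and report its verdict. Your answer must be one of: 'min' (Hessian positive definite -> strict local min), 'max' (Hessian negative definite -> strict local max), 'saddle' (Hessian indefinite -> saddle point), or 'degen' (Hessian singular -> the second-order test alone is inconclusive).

Compute the Hessian H = grad^2 f:
  H = [[-1, -1], [-1, 1]]
Verify stationarity: grad f(x*) = H x* + g = (0, 0).
Eigenvalues of H: -1.4142, 1.4142.
Eigenvalues have mixed signs, so H is indefinite -> x* is a saddle point.

saddle


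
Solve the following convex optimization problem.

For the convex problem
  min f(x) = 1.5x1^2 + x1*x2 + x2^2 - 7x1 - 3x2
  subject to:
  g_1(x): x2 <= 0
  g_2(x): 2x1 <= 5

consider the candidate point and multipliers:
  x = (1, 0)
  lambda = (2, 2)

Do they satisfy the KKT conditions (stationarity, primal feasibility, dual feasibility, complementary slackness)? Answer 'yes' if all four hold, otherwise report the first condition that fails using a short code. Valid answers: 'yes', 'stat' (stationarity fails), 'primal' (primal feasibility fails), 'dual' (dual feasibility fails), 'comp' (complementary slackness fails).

Gradient of f: grad f(x) = Q x + c = (-4, -2)
Constraint values g_i(x) = a_i^T x - b_i:
  g_1((1, 0)) = 0
  g_2((1, 0)) = -3
Stationarity residual: grad f(x) + sum_i lambda_i a_i = (0, 0)
  -> stationarity OK
Primal feasibility (all g_i <= 0): OK
Dual feasibility (all lambda_i >= 0): OK
Complementary slackness (lambda_i * g_i(x) = 0 for all i): FAILS

Verdict: the first failing condition is complementary_slackness -> comp.

comp


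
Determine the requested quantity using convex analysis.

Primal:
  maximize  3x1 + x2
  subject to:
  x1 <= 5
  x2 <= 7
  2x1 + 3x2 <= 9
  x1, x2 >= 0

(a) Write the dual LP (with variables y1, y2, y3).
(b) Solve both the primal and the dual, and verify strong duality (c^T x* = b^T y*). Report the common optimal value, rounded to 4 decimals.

The standard primal-dual pair for 'max c^T x s.t. A x <= b, x >= 0' is:
  Dual:  min b^T y  s.t.  A^T y >= c,  y >= 0.

So the dual LP is:
  minimize  5y1 + 7y2 + 9y3
  subject to:
    y1 + 2y3 >= 3
    y2 + 3y3 >= 1
    y1, y2, y3 >= 0

Solving the primal: x* = (4.5, 0).
  primal value c^T x* = 13.5.
Solving the dual: y* = (0, 0, 1.5).
  dual value b^T y* = 13.5.
Strong duality: c^T x* = b^T y*. Confirmed.

13.5


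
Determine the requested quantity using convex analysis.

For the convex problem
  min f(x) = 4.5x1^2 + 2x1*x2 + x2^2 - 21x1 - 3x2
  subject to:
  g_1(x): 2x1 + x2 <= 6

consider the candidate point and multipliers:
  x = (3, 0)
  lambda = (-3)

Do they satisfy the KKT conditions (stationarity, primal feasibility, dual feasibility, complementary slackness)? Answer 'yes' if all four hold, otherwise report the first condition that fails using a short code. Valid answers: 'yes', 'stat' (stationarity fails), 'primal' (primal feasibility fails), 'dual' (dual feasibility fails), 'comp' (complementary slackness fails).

Gradient of f: grad f(x) = Q x + c = (6, 3)
Constraint values g_i(x) = a_i^T x - b_i:
  g_1((3, 0)) = 0
Stationarity residual: grad f(x) + sum_i lambda_i a_i = (0, 0)
  -> stationarity OK
Primal feasibility (all g_i <= 0): OK
Dual feasibility (all lambda_i >= 0): FAILS
Complementary slackness (lambda_i * g_i(x) = 0 for all i): OK

Verdict: the first failing condition is dual_feasibility -> dual.

dual


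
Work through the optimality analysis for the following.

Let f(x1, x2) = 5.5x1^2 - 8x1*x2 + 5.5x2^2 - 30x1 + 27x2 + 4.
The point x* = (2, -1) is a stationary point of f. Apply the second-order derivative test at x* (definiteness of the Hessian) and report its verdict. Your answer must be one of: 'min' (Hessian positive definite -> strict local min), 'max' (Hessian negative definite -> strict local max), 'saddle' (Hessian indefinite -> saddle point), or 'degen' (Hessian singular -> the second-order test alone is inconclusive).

Compute the Hessian H = grad^2 f:
  H = [[11, -8], [-8, 11]]
Verify stationarity: grad f(x*) = H x* + g = (0, 0).
Eigenvalues of H: 3, 19.
Both eigenvalues > 0, so H is positive definite -> x* is a strict local min.

min


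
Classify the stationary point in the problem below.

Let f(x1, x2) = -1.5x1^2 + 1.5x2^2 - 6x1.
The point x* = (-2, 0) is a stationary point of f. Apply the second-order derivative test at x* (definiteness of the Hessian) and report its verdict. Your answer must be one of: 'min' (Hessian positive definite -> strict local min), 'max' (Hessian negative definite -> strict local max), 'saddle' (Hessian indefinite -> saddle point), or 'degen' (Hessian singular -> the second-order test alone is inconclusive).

Compute the Hessian H = grad^2 f:
  H = [[-3, 0], [0, 3]]
Verify stationarity: grad f(x*) = H x* + g = (0, 0).
Eigenvalues of H: -3, 3.
Eigenvalues have mixed signs, so H is indefinite -> x* is a saddle point.

saddle


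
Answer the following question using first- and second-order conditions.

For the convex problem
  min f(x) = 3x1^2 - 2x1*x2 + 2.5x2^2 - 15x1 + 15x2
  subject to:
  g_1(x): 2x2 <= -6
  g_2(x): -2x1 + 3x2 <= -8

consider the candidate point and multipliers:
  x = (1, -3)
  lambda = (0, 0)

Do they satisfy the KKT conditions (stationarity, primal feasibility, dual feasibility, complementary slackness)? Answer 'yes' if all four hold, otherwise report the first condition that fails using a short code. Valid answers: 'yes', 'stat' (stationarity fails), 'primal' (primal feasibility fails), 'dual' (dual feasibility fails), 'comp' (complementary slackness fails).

Gradient of f: grad f(x) = Q x + c = (-3, -2)
Constraint values g_i(x) = a_i^T x - b_i:
  g_1((1, -3)) = 0
  g_2((1, -3)) = -3
Stationarity residual: grad f(x) + sum_i lambda_i a_i = (-3, -2)
  -> stationarity FAILS
Primal feasibility (all g_i <= 0): OK
Dual feasibility (all lambda_i >= 0): OK
Complementary slackness (lambda_i * g_i(x) = 0 for all i): OK

Verdict: the first failing condition is stationarity -> stat.

stat


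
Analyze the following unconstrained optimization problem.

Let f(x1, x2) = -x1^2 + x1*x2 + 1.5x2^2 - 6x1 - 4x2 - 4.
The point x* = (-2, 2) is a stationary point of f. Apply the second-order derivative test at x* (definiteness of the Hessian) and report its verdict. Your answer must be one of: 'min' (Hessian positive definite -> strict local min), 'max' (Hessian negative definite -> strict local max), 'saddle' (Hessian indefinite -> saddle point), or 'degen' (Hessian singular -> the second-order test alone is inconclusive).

Compute the Hessian H = grad^2 f:
  H = [[-2, 1], [1, 3]]
Verify stationarity: grad f(x*) = H x* + g = (0, 0).
Eigenvalues of H: -2.1926, 3.1926.
Eigenvalues have mixed signs, so H is indefinite -> x* is a saddle point.

saddle


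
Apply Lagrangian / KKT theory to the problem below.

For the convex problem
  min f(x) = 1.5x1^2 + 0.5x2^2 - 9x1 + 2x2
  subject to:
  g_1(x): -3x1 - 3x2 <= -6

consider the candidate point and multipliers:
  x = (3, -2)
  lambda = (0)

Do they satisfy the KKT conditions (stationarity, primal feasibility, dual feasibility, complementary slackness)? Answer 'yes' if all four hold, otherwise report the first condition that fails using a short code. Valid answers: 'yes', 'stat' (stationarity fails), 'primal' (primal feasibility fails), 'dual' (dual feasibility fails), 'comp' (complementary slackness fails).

Gradient of f: grad f(x) = Q x + c = (0, 0)
Constraint values g_i(x) = a_i^T x - b_i:
  g_1((3, -2)) = 3
Stationarity residual: grad f(x) + sum_i lambda_i a_i = (0, 0)
  -> stationarity OK
Primal feasibility (all g_i <= 0): FAILS
Dual feasibility (all lambda_i >= 0): OK
Complementary slackness (lambda_i * g_i(x) = 0 for all i): OK

Verdict: the first failing condition is primal_feasibility -> primal.

primal


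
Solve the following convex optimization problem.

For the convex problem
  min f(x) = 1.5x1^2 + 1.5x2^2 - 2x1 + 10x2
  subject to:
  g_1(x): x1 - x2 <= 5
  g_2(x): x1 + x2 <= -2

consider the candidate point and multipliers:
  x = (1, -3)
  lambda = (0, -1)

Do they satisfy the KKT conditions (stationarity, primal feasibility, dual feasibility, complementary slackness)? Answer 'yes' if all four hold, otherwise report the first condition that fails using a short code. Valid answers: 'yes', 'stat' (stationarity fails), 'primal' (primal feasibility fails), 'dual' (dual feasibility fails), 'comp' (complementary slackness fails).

Gradient of f: grad f(x) = Q x + c = (1, 1)
Constraint values g_i(x) = a_i^T x - b_i:
  g_1((1, -3)) = -1
  g_2((1, -3)) = 0
Stationarity residual: grad f(x) + sum_i lambda_i a_i = (0, 0)
  -> stationarity OK
Primal feasibility (all g_i <= 0): OK
Dual feasibility (all lambda_i >= 0): FAILS
Complementary slackness (lambda_i * g_i(x) = 0 for all i): OK

Verdict: the first failing condition is dual_feasibility -> dual.

dual


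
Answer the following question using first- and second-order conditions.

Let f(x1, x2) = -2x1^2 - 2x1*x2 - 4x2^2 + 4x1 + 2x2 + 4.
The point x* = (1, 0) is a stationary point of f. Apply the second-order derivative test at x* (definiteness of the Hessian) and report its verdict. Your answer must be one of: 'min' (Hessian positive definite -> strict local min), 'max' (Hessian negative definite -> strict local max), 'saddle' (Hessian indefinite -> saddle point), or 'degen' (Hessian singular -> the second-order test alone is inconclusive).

Compute the Hessian H = grad^2 f:
  H = [[-4, -2], [-2, -8]]
Verify stationarity: grad f(x*) = H x* + g = (0, 0).
Eigenvalues of H: -8.8284, -3.1716.
Both eigenvalues < 0, so H is negative definite -> x* is a strict local max.

max


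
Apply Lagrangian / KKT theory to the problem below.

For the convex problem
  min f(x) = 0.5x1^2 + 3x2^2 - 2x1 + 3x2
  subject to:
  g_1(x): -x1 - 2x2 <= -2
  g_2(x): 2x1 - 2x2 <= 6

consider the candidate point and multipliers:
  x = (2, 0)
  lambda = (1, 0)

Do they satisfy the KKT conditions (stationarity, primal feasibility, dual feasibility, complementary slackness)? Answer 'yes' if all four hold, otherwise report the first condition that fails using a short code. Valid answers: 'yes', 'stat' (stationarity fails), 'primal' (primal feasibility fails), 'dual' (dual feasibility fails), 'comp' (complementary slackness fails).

Gradient of f: grad f(x) = Q x + c = (0, 3)
Constraint values g_i(x) = a_i^T x - b_i:
  g_1((2, 0)) = 0
  g_2((2, 0)) = -2
Stationarity residual: grad f(x) + sum_i lambda_i a_i = (-1, 1)
  -> stationarity FAILS
Primal feasibility (all g_i <= 0): OK
Dual feasibility (all lambda_i >= 0): OK
Complementary slackness (lambda_i * g_i(x) = 0 for all i): OK

Verdict: the first failing condition is stationarity -> stat.

stat


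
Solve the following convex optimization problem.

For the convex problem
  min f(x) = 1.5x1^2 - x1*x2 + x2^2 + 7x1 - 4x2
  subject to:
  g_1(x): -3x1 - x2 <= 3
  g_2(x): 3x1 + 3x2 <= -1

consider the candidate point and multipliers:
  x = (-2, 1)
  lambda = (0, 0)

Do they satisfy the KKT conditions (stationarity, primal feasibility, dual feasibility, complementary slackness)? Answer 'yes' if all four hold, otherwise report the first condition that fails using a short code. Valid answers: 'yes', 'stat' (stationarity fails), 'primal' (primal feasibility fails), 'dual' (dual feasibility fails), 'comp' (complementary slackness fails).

Gradient of f: grad f(x) = Q x + c = (0, 0)
Constraint values g_i(x) = a_i^T x - b_i:
  g_1((-2, 1)) = 2
  g_2((-2, 1)) = -2
Stationarity residual: grad f(x) + sum_i lambda_i a_i = (0, 0)
  -> stationarity OK
Primal feasibility (all g_i <= 0): FAILS
Dual feasibility (all lambda_i >= 0): OK
Complementary slackness (lambda_i * g_i(x) = 0 for all i): OK

Verdict: the first failing condition is primal_feasibility -> primal.

primal


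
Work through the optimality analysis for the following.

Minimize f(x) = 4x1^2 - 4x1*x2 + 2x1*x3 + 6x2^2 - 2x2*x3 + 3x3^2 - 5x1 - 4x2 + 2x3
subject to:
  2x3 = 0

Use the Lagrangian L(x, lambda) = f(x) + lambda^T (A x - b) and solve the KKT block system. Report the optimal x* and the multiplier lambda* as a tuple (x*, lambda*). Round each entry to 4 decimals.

Form the Lagrangian:
  L(x, lambda) = (1/2) x^T Q x + c^T x + lambda^T (A x - b)
Stationarity (grad_x L = 0): Q x + c + A^T lambda = 0.
Primal feasibility: A x = b.

This gives the KKT block system:
  [ Q   A^T ] [ x     ]   [-c ]
  [ A    0  ] [ lambda ] = [ b ]

Solving the linear system:
  x*      = (0.95, 0.65, 0)
  lambda* = (-1.3)
  f(x*)   = -3.675

x* = (0.95, 0.65, 0), lambda* = (-1.3)


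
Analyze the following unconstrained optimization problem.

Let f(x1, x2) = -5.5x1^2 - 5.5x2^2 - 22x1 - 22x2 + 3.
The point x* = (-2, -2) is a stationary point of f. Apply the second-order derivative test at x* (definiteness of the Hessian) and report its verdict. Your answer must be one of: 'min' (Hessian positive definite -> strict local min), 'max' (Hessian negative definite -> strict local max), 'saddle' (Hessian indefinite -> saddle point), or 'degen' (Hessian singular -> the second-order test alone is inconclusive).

Compute the Hessian H = grad^2 f:
  H = [[-11, 0], [0, -11]]
Verify stationarity: grad f(x*) = H x* + g = (0, 0).
Eigenvalues of H: -11, -11.
Both eigenvalues < 0, so H is negative definite -> x* is a strict local max.

max


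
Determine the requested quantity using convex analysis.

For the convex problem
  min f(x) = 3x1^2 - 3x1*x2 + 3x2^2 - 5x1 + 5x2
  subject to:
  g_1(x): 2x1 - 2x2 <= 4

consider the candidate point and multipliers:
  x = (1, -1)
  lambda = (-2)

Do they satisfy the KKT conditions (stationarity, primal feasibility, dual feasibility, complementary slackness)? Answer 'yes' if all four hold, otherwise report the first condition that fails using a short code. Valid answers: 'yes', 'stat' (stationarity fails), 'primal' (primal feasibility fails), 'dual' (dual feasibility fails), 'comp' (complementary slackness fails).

Gradient of f: grad f(x) = Q x + c = (4, -4)
Constraint values g_i(x) = a_i^T x - b_i:
  g_1((1, -1)) = 0
Stationarity residual: grad f(x) + sum_i lambda_i a_i = (0, 0)
  -> stationarity OK
Primal feasibility (all g_i <= 0): OK
Dual feasibility (all lambda_i >= 0): FAILS
Complementary slackness (lambda_i * g_i(x) = 0 for all i): OK

Verdict: the first failing condition is dual_feasibility -> dual.

dual


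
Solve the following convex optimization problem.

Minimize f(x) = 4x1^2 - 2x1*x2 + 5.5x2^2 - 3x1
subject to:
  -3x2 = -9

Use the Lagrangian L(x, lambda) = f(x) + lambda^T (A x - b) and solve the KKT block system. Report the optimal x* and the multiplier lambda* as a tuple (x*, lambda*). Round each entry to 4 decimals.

Form the Lagrangian:
  L(x, lambda) = (1/2) x^T Q x + c^T x + lambda^T (A x - b)
Stationarity (grad_x L = 0): Q x + c + A^T lambda = 0.
Primal feasibility: A x = b.

This gives the KKT block system:
  [ Q   A^T ] [ x     ]   [-c ]
  [ A    0  ] [ lambda ] = [ b ]

Solving the linear system:
  x*      = (1.125, 3)
  lambda* = (10.25)
  f(x*)   = 44.4375

x* = (1.125, 3), lambda* = (10.25)


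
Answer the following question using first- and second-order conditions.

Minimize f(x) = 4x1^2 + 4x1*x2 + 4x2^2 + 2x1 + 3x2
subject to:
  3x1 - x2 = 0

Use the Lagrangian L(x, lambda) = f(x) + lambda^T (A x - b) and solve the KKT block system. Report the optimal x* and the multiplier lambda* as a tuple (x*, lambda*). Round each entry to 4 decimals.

Form the Lagrangian:
  L(x, lambda) = (1/2) x^T Q x + c^T x + lambda^T (A x - b)
Stationarity (grad_x L = 0): Q x + c + A^T lambda = 0.
Primal feasibility: A x = b.

This gives the KKT block system:
  [ Q   A^T ] [ x     ]   [-c ]
  [ A    0  ] [ lambda ] = [ b ]

Solving the linear system:
  x*      = (-0.1058, -0.3173)
  lambda* = (0.0385)
  f(x*)   = -0.5817

x* = (-0.1058, -0.3173), lambda* = (0.0385)


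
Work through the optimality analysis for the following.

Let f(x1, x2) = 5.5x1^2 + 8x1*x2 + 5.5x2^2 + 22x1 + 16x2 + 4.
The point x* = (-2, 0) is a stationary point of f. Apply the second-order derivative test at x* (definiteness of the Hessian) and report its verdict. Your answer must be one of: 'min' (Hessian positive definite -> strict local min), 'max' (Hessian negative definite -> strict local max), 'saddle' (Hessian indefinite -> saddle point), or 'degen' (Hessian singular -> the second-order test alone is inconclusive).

Compute the Hessian H = grad^2 f:
  H = [[11, 8], [8, 11]]
Verify stationarity: grad f(x*) = H x* + g = (0, 0).
Eigenvalues of H: 3, 19.
Both eigenvalues > 0, so H is positive definite -> x* is a strict local min.

min


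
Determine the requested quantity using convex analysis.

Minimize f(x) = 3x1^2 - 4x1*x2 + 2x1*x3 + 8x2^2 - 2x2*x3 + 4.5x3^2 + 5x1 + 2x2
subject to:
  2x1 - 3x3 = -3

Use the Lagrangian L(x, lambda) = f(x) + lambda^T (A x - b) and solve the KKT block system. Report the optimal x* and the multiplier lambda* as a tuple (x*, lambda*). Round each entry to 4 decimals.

Form the Lagrangian:
  L(x, lambda) = (1/2) x^T Q x + c^T x + lambda^T (A x - b)
Stationarity (grad_x L = 0): Q x + c + A^T lambda = 0.
Primal feasibility: A x = b.

This gives the KKT block system:
  [ Q   A^T ] [ x     ]   [-c ]
  [ A    0  ] [ lambda ] = [ b ]

Solving the linear system:
  x*      = (-1.1939, -0.398, 0.2041)
  lambda* = (0.0816)
  f(x*)   = -3.2602

x* = (-1.1939, -0.398, 0.2041), lambda* = (0.0816)


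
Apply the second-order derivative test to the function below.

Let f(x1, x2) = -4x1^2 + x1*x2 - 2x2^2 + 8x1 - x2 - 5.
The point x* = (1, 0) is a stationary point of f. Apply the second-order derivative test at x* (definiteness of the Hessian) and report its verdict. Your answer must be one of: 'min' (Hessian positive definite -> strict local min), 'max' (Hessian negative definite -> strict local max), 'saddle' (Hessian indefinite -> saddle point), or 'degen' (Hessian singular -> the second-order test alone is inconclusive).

Compute the Hessian H = grad^2 f:
  H = [[-8, 1], [1, -4]]
Verify stationarity: grad f(x*) = H x* + g = (0, 0).
Eigenvalues of H: -8.2361, -3.7639.
Both eigenvalues < 0, so H is negative definite -> x* is a strict local max.

max


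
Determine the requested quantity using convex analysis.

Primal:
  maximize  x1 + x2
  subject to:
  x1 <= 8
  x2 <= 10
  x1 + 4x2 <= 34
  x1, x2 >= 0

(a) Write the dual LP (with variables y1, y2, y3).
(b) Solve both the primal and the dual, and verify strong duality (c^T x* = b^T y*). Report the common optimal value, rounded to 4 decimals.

The standard primal-dual pair for 'max c^T x s.t. A x <= b, x >= 0' is:
  Dual:  min b^T y  s.t.  A^T y >= c,  y >= 0.

So the dual LP is:
  minimize  8y1 + 10y2 + 34y3
  subject to:
    y1 + y3 >= 1
    y2 + 4y3 >= 1
    y1, y2, y3 >= 0

Solving the primal: x* = (8, 6.5).
  primal value c^T x* = 14.5.
Solving the dual: y* = (0.75, 0, 0.25).
  dual value b^T y* = 14.5.
Strong duality: c^T x* = b^T y*. Confirmed.

14.5


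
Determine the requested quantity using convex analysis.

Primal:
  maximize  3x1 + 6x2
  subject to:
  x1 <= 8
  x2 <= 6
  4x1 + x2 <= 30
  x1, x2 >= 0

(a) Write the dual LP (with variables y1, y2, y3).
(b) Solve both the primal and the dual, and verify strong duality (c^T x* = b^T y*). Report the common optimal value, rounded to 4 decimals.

The standard primal-dual pair for 'max c^T x s.t. A x <= b, x >= 0' is:
  Dual:  min b^T y  s.t.  A^T y >= c,  y >= 0.

So the dual LP is:
  minimize  8y1 + 6y2 + 30y3
  subject to:
    y1 + 4y3 >= 3
    y2 + y3 >= 6
    y1, y2, y3 >= 0

Solving the primal: x* = (6, 6).
  primal value c^T x* = 54.
Solving the dual: y* = (0, 5.25, 0.75).
  dual value b^T y* = 54.
Strong duality: c^T x* = b^T y*. Confirmed.

54


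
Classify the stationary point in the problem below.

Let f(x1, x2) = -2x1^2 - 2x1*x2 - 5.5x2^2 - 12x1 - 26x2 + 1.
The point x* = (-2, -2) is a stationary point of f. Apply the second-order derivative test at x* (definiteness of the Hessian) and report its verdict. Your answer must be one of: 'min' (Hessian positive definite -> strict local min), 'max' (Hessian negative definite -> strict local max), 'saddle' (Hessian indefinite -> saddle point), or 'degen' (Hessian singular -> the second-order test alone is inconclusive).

Compute the Hessian H = grad^2 f:
  H = [[-4, -2], [-2, -11]]
Verify stationarity: grad f(x*) = H x* + g = (0, 0).
Eigenvalues of H: -11.5311, -3.4689.
Both eigenvalues < 0, so H is negative definite -> x* is a strict local max.

max


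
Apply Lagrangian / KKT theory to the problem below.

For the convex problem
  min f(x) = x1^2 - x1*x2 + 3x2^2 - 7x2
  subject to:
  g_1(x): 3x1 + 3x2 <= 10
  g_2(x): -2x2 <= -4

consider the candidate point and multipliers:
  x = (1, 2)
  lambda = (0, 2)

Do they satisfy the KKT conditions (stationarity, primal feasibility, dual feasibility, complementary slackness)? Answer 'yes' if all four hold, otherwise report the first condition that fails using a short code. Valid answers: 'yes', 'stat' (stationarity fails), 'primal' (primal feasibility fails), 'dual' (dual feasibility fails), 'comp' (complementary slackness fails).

Gradient of f: grad f(x) = Q x + c = (0, 4)
Constraint values g_i(x) = a_i^T x - b_i:
  g_1((1, 2)) = -1
  g_2((1, 2)) = 0
Stationarity residual: grad f(x) + sum_i lambda_i a_i = (0, 0)
  -> stationarity OK
Primal feasibility (all g_i <= 0): OK
Dual feasibility (all lambda_i >= 0): OK
Complementary slackness (lambda_i * g_i(x) = 0 for all i): OK

Verdict: yes, KKT holds.

yes


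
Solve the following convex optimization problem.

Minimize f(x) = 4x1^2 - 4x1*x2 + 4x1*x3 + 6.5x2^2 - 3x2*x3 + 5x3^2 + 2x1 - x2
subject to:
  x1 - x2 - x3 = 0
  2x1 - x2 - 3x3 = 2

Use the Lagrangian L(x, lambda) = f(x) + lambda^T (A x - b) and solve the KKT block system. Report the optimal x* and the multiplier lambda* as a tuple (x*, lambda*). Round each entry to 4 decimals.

Form the Lagrangian:
  L(x, lambda) = (1/2) x^T Q x + c^T x + lambda^T (A x - b)
Stationarity (grad_x L = 0): Q x + c + A^T lambda = 0.
Primal feasibility: A x = b.

This gives the KKT block system:
  [ Q   A^T ] [ x     ]   [-c ]
  [ A    0  ] [ lambda ] = [ b ]

Solving the linear system:
  x*      = (0.4082, 1.2041, -0.7959)
  lambda* = (28.0816, -12.6735)
  f(x*)   = 12.4796

x* = (0.4082, 1.2041, -0.7959), lambda* = (28.0816, -12.6735)


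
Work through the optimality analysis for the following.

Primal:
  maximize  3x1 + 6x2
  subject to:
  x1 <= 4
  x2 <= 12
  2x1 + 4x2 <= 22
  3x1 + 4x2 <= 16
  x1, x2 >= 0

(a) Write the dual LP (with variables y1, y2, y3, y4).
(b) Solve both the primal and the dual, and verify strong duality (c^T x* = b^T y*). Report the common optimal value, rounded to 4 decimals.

The standard primal-dual pair for 'max c^T x s.t. A x <= b, x >= 0' is:
  Dual:  min b^T y  s.t.  A^T y >= c,  y >= 0.

So the dual LP is:
  minimize  4y1 + 12y2 + 22y3 + 16y4
  subject to:
    y1 + 2y3 + 3y4 >= 3
    y2 + 4y3 + 4y4 >= 6
    y1, y2, y3, y4 >= 0

Solving the primal: x* = (0, 4).
  primal value c^T x* = 24.
Solving the dual: y* = (0, 0, 0, 1.5).
  dual value b^T y* = 24.
Strong duality: c^T x* = b^T y*. Confirmed.

24


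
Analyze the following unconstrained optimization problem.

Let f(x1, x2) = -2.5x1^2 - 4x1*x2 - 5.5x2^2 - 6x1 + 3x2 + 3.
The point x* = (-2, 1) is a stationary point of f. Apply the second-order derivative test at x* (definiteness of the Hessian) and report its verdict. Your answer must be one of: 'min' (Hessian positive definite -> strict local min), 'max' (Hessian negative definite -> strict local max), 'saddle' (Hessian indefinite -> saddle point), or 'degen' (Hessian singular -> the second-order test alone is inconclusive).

Compute the Hessian H = grad^2 f:
  H = [[-5, -4], [-4, -11]]
Verify stationarity: grad f(x*) = H x* + g = (0, 0).
Eigenvalues of H: -13, -3.
Both eigenvalues < 0, so H is negative definite -> x* is a strict local max.

max


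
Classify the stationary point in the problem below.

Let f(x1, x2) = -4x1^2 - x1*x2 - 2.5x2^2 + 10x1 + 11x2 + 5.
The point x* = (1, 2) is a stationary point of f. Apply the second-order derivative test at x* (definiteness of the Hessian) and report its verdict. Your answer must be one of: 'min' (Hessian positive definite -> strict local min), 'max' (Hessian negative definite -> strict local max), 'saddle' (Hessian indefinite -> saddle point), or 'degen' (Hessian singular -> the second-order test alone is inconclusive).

Compute the Hessian H = grad^2 f:
  H = [[-8, -1], [-1, -5]]
Verify stationarity: grad f(x*) = H x* + g = (0, 0).
Eigenvalues of H: -8.3028, -4.6972.
Both eigenvalues < 0, so H is negative definite -> x* is a strict local max.

max


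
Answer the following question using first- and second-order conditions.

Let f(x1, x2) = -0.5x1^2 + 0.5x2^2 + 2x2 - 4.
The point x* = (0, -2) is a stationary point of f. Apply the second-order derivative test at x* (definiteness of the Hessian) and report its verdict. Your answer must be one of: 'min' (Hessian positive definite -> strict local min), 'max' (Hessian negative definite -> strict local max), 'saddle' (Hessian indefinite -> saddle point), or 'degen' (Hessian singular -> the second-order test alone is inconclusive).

Compute the Hessian H = grad^2 f:
  H = [[-1, 0], [0, 1]]
Verify stationarity: grad f(x*) = H x* + g = (0, 0).
Eigenvalues of H: -1, 1.
Eigenvalues have mixed signs, so H is indefinite -> x* is a saddle point.

saddle


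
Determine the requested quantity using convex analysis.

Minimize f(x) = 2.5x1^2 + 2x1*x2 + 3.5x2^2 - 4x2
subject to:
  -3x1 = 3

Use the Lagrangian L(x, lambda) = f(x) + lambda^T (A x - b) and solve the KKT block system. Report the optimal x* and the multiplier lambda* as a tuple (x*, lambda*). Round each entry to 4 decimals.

Form the Lagrangian:
  L(x, lambda) = (1/2) x^T Q x + c^T x + lambda^T (A x - b)
Stationarity (grad_x L = 0): Q x + c + A^T lambda = 0.
Primal feasibility: A x = b.

This gives the KKT block system:
  [ Q   A^T ] [ x     ]   [-c ]
  [ A    0  ] [ lambda ] = [ b ]

Solving the linear system:
  x*      = (-1, 0.8571)
  lambda* = (-1.0952)
  f(x*)   = -0.0714

x* = (-1, 0.8571), lambda* = (-1.0952)


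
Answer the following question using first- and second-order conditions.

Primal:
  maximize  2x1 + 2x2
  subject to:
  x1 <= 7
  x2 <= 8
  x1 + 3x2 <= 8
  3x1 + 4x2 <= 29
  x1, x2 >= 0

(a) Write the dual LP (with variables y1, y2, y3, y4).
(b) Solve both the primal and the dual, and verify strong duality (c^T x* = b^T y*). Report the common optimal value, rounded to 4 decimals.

The standard primal-dual pair for 'max c^T x s.t. A x <= b, x >= 0' is:
  Dual:  min b^T y  s.t.  A^T y >= c,  y >= 0.

So the dual LP is:
  minimize  7y1 + 8y2 + 8y3 + 29y4
  subject to:
    y1 + y3 + 3y4 >= 2
    y2 + 3y3 + 4y4 >= 2
    y1, y2, y3, y4 >= 0

Solving the primal: x* = (7, 0.3333).
  primal value c^T x* = 14.6667.
Solving the dual: y* = (1.3333, 0, 0.6667, 0).
  dual value b^T y* = 14.6667.
Strong duality: c^T x* = b^T y*. Confirmed.

14.6667


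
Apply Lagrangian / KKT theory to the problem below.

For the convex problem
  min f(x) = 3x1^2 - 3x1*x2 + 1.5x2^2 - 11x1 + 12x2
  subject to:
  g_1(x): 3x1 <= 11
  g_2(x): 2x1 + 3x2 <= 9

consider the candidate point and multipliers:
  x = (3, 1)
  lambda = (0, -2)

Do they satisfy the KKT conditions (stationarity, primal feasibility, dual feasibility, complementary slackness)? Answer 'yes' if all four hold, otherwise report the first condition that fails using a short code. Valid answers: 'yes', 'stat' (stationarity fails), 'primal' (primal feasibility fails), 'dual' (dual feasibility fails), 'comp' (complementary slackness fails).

Gradient of f: grad f(x) = Q x + c = (4, 6)
Constraint values g_i(x) = a_i^T x - b_i:
  g_1((3, 1)) = -2
  g_2((3, 1)) = 0
Stationarity residual: grad f(x) + sum_i lambda_i a_i = (0, 0)
  -> stationarity OK
Primal feasibility (all g_i <= 0): OK
Dual feasibility (all lambda_i >= 0): FAILS
Complementary slackness (lambda_i * g_i(x) = 0 for all i): OK

Verdict: the first failing condition is dual_feasibility -> dual.

dual


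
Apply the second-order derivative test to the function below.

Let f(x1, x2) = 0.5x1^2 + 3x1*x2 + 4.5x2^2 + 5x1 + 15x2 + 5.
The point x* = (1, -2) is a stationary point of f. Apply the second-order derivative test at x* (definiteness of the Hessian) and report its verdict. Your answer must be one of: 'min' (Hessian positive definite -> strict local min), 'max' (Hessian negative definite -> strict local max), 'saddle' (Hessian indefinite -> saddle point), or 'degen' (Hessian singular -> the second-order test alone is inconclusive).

Compute the Hessian H = grad^2 f:
  H = [[1, 3], [3, 9]]
Verify stationarity: grad f(x*) = H x* + g = (0, 0).
Eigenvalues of H: 0, 10.
H has a zero eigenvalue (singular; positive semidefinite but not definite), so H is neither positive definite, negative definite, nor indefinite. The second-order test alone is inconclusive -> degen.
(Indeed, f is constant along the null direction of H through x*, so x* is not a strict local extremum.)

degen


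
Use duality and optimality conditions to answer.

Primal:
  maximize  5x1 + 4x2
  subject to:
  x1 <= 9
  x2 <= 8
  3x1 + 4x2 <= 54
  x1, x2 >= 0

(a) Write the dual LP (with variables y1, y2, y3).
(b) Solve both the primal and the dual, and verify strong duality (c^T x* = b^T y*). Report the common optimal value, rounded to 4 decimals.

The standard primal-dual pair for 'max c^T x s.t. A x <= b, x >= 0' is:
  Dual:  min b^T y  s.t.  A^T y >= c,  y >= 0.

So the dual LP is:
  minimize  9y1 + 8y2 + 54y3
  subject to:
    y1 + 3y3 >= 5
    y2 + 4y3 >= 4
    y1, y2, y3 >= 0

Solving the primal: x* = (9, 6.75).
  primal value c^T x* = 72.
Solving the dual: y* = (2, 0, 1).
  dual value b^T y* = 72.
Strong duality: c^T x* = b^T y*. Confirmed.

72


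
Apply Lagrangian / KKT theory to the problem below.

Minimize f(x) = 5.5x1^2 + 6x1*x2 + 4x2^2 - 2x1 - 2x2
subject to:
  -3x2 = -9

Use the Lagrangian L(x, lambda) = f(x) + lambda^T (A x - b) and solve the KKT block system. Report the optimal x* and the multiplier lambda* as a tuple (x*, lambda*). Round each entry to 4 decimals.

Form the Lagrangian:
  L(x, lambda) = (1/2) x^T Q x + c^T x + lambda^T (A x - b)
Stationarity (grad_x L = 0): Q x + c + A^T lambda = 0.
Primal feasibility: A x = b.

This gives the KKT block system:
  [ Q   A^T ] [ x     ]   [-c ]
  [ A    0  ] [ lambda ] = [ b ]

Solving the linear system:
  x*      = (-1.4545, 3)
  lambda* = (4.4242)
  f(x*)   = 18.3636

x* = (-1.4545, 3), lambda* = (4.4242)


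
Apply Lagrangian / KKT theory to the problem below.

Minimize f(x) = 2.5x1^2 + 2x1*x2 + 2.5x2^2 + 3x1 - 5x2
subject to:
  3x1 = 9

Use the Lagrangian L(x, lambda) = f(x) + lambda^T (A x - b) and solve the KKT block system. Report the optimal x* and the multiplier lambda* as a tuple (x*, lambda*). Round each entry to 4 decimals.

Form the Lagrangian:
  L(x, lambda) = (1/2) x^T Q x + c^T x + lambda^T (A x - b)
Stationarity (grad_x L = 0): Q x + c + A^T lambda = 0.
Primal feasibility: A x = b.

This gives the KKT block system:
  [ Q   A^T ] [ x     ]   [-c ]
  [ A    0  ] [ lambda ] = [ b ]

Solving the linear system:
  x*      = (3, -0.2)
  lambda* = (-5.8667)
  f(x*)   = 31.4

x* = (3, -0.2), lambda* = (-5.8667)


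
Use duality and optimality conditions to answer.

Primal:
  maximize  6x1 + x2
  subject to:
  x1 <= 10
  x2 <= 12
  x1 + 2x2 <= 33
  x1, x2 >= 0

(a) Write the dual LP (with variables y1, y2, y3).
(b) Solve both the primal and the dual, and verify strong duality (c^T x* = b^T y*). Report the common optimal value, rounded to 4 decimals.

The standard primal-dual pair for 'max c^T x s.t. A x <= b, x >= 0' is:
  Dual:  min b^T y  s.t.  A^T y >= c,  y >= 0.

So the dual LP is:
  minimize  10y1 + 12y2 + 33y3
  subject to:
    y1 + y3 >= 6
    y2 + 2y3 >= 1
    y1, y2, y3 >= 0

Solving the primal: x* = (10, 11.5).
  primal value c^T x* = 71.5.
Solving the dual: y* = (5.5, 0, 0.5).
  dual value b^T y* = 71.5.
Strong duality: c^T x* = b^T y*. Confirmed.

71.5


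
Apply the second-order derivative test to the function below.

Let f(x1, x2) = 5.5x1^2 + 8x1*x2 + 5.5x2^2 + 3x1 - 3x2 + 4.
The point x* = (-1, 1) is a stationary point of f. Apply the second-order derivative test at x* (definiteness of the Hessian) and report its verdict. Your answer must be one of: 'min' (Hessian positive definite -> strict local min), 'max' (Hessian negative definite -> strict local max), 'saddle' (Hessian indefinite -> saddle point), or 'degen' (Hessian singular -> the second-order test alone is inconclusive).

Compute the Hessian H = grad^2 f:
  H = [[11, 8], [8, 11]]
Verify stationarity: grad f(x*) = H x* + g = (0, 0).
Eigenvalues of H: 3, 19.
Both eigenvalues > 0, so H is positive definite -> x* is a strict local min.

min


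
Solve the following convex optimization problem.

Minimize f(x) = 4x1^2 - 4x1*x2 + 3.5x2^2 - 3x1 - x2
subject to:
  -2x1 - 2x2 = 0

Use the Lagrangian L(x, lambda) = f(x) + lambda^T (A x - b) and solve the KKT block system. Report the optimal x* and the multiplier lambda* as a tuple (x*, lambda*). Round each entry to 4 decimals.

Form the Lagrangian:
  L(x, lambda) = (1/2) x^T Q x + c^T x + lambda^T (A x - b)
Stationarity (grad_x L = 0): Q x + c + A^T lambda = 0.
Primal feasibility: A x = b.

This gives the KKT block system:
  [ Q   A^T ] [ x     ]   [-c ]
  [ A    0  ] [ lambda ] = [ b ]

Solving the linear system:
  x*      = (0.087, -0.087)
  lambda* = (-0.9783)
  f(x*)   = -0.087

x* = (0.087, -0.087), lambda* = (-0.9783)


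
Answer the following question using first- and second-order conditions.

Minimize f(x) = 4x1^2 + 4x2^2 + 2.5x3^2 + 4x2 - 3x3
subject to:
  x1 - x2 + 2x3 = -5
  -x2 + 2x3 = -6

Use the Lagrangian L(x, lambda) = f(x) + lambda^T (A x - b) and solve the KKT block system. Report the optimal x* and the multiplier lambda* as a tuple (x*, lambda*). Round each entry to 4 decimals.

Form the Lagrangian:
  L(x, lambda) = (1/2) x^T Q x + c^T x + lambda^T (A x - b)
Stationarity (grad_x L = 0): Q x + c + A^T lambda = 0.
Primal feasibility: A x = b.

This gives the KKT block system:
  [ Q   A^T ] [ x     ]   [-c ]
  [ A    0  ] [ lambda ] = [ b ]

Solving the linear system:
  x*      = (1, 0.5405, -2.7297)
  lambda* = (-8, 16.3243)
  f(x*)   = 34.1486

x* = (1, 0.5405, -2.7297), lambda* = (-8, 16.3243)
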